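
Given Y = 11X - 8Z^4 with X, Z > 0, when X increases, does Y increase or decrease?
Y increases

Taking the partial derivative:
∂Y/∂X = 11

∂Y/∂X = 11 > 0 (assuming positive values)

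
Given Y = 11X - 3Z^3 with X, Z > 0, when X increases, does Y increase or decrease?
Y increases

Taking the partial derivative:
∂Y/∂X = 11

∂Y/∂X = 11 > 0 (assuming positive values)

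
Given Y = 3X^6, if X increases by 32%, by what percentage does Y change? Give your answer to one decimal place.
429.0%

For Y = 3X^6:
If X → X(1 + 0.32)
Then Y → Y · (1 + 0.32)^6
     ≈ Y · 5.2899

Percentage change = ((1 + 0.32)^6 − 1) × 100% ≈ 429.0%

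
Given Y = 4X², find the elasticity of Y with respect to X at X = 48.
Elasticity = 2

Elasticity = (dY/dX) · (X/Y)

dY/dX = 8·X
At X = 48: dY/dX = 384, Y = 9216

Elasticity = 384 · (48 / 9216) = 2

Interpretation: for a small percentage change in X, the percentage change in Y is approximately 2.00 times as large.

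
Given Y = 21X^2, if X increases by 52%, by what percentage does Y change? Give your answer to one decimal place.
131.0%

For Y = 21X^2:
If X → X(1 + 0.52)
Then Y → Y · (1 + 0.52)^2
     = Y · 2.3104

Percentage change = ((1 + 0.52)^2 − 1) × 100% ≈ 131.0%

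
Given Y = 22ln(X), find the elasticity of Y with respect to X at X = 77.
Elasticity = 1/ln(77) ≈ 0.2302

Elasticity = (dY/dX) · (X/Y)

dY/dX = 22/X
At X = 77: dY/dX = 2/7, Y = 22·ln(77)

Elasticity = (2/7) · (77 / (22·ln(77))) = 1/ln(77) ≈ 0.2302

Interpretation: for a small percentage change in X, the percentage change in Y is approximately 0.23 times as large.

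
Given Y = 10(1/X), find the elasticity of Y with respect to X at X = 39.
Elasticity = -1

Elasticity = (dY/dX) · (X/Y)

dY/dX = -10/X²
At X = 39: dY/dX = -10/1521, Y = 10/39

Elasticity = (-10/1521) · (39 / (10/39)) = -1

Interpretation: for a small percentage change in X, the percentage change in Y is approximately -1.00 times as large.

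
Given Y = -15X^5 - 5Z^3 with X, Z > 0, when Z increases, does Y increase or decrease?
Y decreases

Taking the partial derivative:
∂Y/∂Z = -15Z^2

∂Y/∂Z = -15Z^2 < 0 (assuming positive values)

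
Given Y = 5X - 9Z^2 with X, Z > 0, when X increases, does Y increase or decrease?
Y increases

Taking the partial derivative:
∂Y/∂X = 5

∂Y/∂X = 5 > 0 (assuming positive values)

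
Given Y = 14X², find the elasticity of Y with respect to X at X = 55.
Elasticity = 2

Elasticity = (dY/dX) · (X/Y)

dY/dX = 28·X
At X = 55: dY/dX = 1540, Y = 42350

Elasticity = 1540 · (55 / 42350) = 2

Interpretation: for a small percentage change in X, the percentage change in Y is approximately 2.00 times as large.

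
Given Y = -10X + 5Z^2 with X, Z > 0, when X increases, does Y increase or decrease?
Y decreases

Taking the partial derivative:
∂Y/∂X = -10

∂Y/∂X = -10 < 0 (assuming positive values)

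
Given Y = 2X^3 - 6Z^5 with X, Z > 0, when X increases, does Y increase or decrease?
Y increases

Taking the partial derivative:
∂Y/∂X = 6X^2

∂Y/∂X = 6X^2 > 0 (assuming positive values)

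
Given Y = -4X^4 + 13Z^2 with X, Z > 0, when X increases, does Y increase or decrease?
Y decreases

Taking the partial derivative:
∂Y/∂X = -16X^3

∂Y/∂X = -16X^3 < 0 (assuming positive values)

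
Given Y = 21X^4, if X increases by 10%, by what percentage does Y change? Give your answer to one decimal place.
46.4%

For Y = 21X^4:
If X → X(1 + 0.1)
Then Y → Y · (1 + 0.1)^4
     = Y · 1.4641

Percentage change = ((1 + 0.1)^4 − 1) × 100% ≈ 46.4%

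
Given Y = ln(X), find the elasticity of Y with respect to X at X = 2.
Elasticity = 1/ln(2) ≈ 1.4427

Elasticity = (dY/dX) · (X/Y)

dY/dX = 1/X
At X = 2: dY/dX = 1/2, Y = ln(2)

Elasticity = (1/2) · (2 / (ln(2))) = 1/ln(2) ≈ 1.4427

Interpretation: for a small percentage change in X, the percentage change in Y is approximately 1.44 times as large.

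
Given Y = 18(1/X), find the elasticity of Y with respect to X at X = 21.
Elasticity = -1

Elasticity = (dY/dX) · (X/Y)

dY/dX = -18/X²
At X = 21: dY/dX = -2/49, Y = 6/7

Elasticity = (-2/49) · (21 / (6/7)) = -1

Interpretation: for a small percentage change in X, the percentage change in Y is approximately -1.00 times as large.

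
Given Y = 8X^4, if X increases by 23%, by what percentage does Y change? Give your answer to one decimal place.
128.9%

For Y = 8X^4:
If X → X(1 + 0.23)
Then Y → Y · (1 + 0.23)^4
     ≈ Y · 2.2889

Percentage change = ((1 + 0.23)^4 − 1) × 100% ≈ 128.9%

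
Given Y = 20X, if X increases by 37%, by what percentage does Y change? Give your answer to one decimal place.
37.0%

For Y = 20X:
If X → X(1 + 0.37)
Then Y → Y · (1 + 0.37)^1
     = Y · 1.3700

Percentage change = ((1 + 0.37)^1 − 1) × 100% = 37.0%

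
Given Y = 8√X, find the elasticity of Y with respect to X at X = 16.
Elasticity = 1/2

Elasticity = (dY/dX) · (X/Y)

dY/dX = 4/√X
At X = 16: dY/dX = 1, Y = 32

Elasticity = 1 · (16 / 32) = 1/2

Interpretation: for a small percentage change in X, the percentage change in Y is approximately 0.50 times as large.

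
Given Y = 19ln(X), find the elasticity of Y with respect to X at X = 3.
Elasticity = 1/ln(3) ≈ 0.9102

Elasticity = (dY/dX) · (X/Y)

dY/dX = 19/X
At X = 3: dY/dX = 19/3, Y = 19·ln(3)

Elasticity = (19/3) · (3 / (19·ln(3))) = 1/ln(3) ≈ 0.9102

Interpretation: for a small percentage change in X, the percentage change in Y is approximately 0.91 times as large.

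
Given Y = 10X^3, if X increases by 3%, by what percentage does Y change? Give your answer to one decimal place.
9.3%

For Y = 10X^3:
If X → X(1 + 0.03)
Then Y → Y · (1 + 0.03)^3
     ≈ Y · 1.0927

Percentage change = ((1 + 0.03)^3 − 1) × 100% ≈ 9.3%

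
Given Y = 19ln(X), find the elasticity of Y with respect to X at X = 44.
Elasticity = 1/ln(44) ≈ 0.2643

Elasticity = (dY/dX) · (X/Y)

dY/dX = 19/X
At X = 44: dY/dX = 19/44, Y = 19·ln(44)

Elasticity = (19/44) · (44 / (19·ln(44))) = 1/ln(44) ≈ 0.2643

Interpretation: for a small percentage change in X, the percentage change in Y is approximately 0.26 times as large.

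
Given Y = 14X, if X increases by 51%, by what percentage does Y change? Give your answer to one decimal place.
51.0%

For Y = 14X:
If X → X(1 + 0.51)
Then Y → Y · (1 + 0.51)^1
     = Y · 1.5100

Percentage change = ((1 + 0.51)^1 − 1) × 100% = 51.0%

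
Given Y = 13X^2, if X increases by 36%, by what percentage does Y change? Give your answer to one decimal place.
85.0%

For Y = 13X^2:
If X → X(1 + 0.36)
Then Y → Y · (1 + 0.36)^2
     = Y · 1.8496

Percentage change = ((1 + 0.36)^2 − 1) × 100% ≈ 85.0%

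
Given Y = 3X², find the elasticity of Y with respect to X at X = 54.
Elasticity = 2

Elasticity = (dY/dX) · (X/Y)

dY/dX = 6·X
At X = 54: dY/dX = 324, Y = 8748

Elasticity = 324 · (54 / 8748) = 2

Interpretation: for a small percentage change in X, the percentage change in Y is approximately 2.00 times as large.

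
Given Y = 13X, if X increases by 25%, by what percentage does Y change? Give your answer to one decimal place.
25.0%

For Y = 13X:
If X → X(1 + 0.25)
Then Y → Y · (1 + 0.25)^1
     = Y · 1.2500

Percentage change = ((1 + 0.25)^1 − 1) × 100% = 25.0%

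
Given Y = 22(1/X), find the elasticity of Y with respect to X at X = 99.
Elasticity = -1

Elasticity = (dY/dX) · (X/Y)

dY/dX = -22/X²
At X = 99: dY/dX = -2/891, Y = 2/9

Elasticity = (-2/891) · (99 / (2/9)) = -1

Interpretation: for a small percentage change in X, the percentage change in Y is approximately -1.00 times as large.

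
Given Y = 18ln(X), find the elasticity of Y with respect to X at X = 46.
Elasticity = 1/ln(46) ≈ 0.2612

Elasticity = (dY/dX) · (X/Y)

dY/dX = 18/X
At X = 46: dY/dX = 9/23, Y = 18·ln(46)

Elasticity = (9/23) · (46 / (18·ln(46))) = 1/ln(46) ≈ 0.2612

Interpretation: for a small percentage change in X, the percentage change in Y is approximately 0.26 times as large.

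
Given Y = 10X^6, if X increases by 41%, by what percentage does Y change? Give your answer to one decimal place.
685.8%

For Y = 10X^6:
If X → X(1 + 0.41)
Then Y → Y · (1 + 0.41)^6
     ≈ Y · 7.8580

Percentage change = ((1 + 0.41)^6 − 1) × 100% ≈ 685.8%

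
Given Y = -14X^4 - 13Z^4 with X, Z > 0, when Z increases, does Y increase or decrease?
Y decreases

Taking the partial derivative:
∂Y/∂Z = -52Z^3

∂Y/∂Z = -52Z^3 < 0 (assuming positive values)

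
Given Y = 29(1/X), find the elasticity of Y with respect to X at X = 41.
Elasticity = -1

Elasticity = (dY/dX) · (X/Y)

dY/dX = -29/X²
At X = 41: dY/dX = -29/1681, Y = 29/41

Elasticity = (-29/1681) · (41 / (29/41)) = -1

Interpretation: for a small percentage change in X, the percentage change in Y is approximately -1.00 times as large.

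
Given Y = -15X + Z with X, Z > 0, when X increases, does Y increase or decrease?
Y decreases

Taking the partial derivative:
∂Y/∂X = -15

∂Y/∂X = -15 < 0 (assuming positive values)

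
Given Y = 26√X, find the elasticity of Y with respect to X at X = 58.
Elasticity = 1/2

Elasticity = (dY/dX) · (X/Y)

dY/dX = 13/√X
At X = 58: dY/dX = 13·√58/58, Y = 26·√58

Elasticity = (13·√58/58) · (58 / (26·√58)) = 1/2

Interpretation: for a small percentage change in X, the percentage change in Y is approximately 0.50 times as large.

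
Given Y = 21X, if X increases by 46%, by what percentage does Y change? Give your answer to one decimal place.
46.0%

For Y = 21X:
If X → X(1 + 0.46)
Then Y → Y · (1 + 0.46)^1
     = Y · 1.4600

Percentage change = ((1 + 0.46)^1 − 1) × 100% = 46.0%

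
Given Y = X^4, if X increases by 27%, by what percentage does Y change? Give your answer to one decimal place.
160.1%

For Y = X^4:
If X → X(1 + 0.27)
Then Y → Y · (1 + 0.27)^4
     ≈ Y · 2.6014

Percentage change = ((1 + 0.27)^4 − 1) × 100% ≈ 160.1%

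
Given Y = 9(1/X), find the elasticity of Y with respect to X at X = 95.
Elasticity = -1

Elasticity = (dY/dX) · (X/Y)

dY/dX = -9/X²
At X = 95: dY/dX = -9/9025, Y = 9/95

Elasticity = (-9/9025) · (95 / (9/95)) = -1

Interpretation: for a small percentage change in X, the percentage change in Y is approximately -1.00 times as large.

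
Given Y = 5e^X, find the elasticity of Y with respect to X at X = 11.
Elasticity = 11

Elasticity = (dY/dX) · (X/Y)

dY/dX = 5·e^X
At X = 11: dY/dX = 5·e^11, Y = 5·e^11

Elasticity = (5·e^11) · (11 / (5·e^11)) = 11

Interpretation: for a small percentage change in X, the percentage change in Y is approximately 11.00 times as large.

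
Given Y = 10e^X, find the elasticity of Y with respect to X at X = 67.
Elasticity = 67

Elasticity = (dY/dX) · (X/Y)

dY/dX = 10·e^X
At X = 67: dY/dX = 10·e^67, Y = 10·e^67

Elasticity = (10·e^67) · (67 / (10·e^67)) = 67

Interpretation: for a small percentage change in X, the percentage change in Y is approximately 67.00 times as large.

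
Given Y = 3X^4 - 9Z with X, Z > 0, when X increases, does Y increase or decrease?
Y increases

Taking the partial derivative:
∂Y/∂X = 12X^3

∂Y/∂X = 12X^3 > 0 (assuming positive values)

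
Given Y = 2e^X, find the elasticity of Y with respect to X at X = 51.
Elasticity = 51

Elasticity = (dY/dX) · (X/Y)

dY/dX = 2·e^X
At X = 51: dY/dX = 2·e^51, Y = 2·e^51

Elasticity = (2·e^51) · (51 / (2·e^51)) = 51

Interpretation: for a small percentage change in X, the percentage change in Y is approximately 51.00 times as large.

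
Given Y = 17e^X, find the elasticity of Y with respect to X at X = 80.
Elasticity = 80

Elasticity = (dY/dX) · (X/Y)

dY/dX = 17·e^X
At X = 80: dY/dX = 17·e^80, Y = 17·e^80

Elasticity = (17·e^80) · (80 / (17·e^80)) = 80

Interpretation: for a small percentage change in X, the percentage change in Y is approximately 80.00 times as large.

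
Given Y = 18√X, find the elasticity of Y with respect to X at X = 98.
Elasticity = 1/2

Elasticity = (dY/dX) · (X/Y)

dY/dX = 9/√X
At X = 98: dY/dX = 9·√2/14, Y = 126·√2

Elasticity = (9·√2/14) · (98 / (126·√2)) = 1/2

Interpretation: for a small percentage change in X, the percentage change in Y is approximately 0.50 times as large.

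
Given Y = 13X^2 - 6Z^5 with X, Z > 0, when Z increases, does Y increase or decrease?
Y decreases

Taking the partial derivative:
∂Y/∂Z = -30Z^4

∂Y/∂Z = -30Z^4 < 0 (assuming positive values)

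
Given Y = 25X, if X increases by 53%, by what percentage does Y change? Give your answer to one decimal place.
53.0%

For Y = 25X:
If X → X(1 + 0.53)
Then Y → Y · (1 + 0.53)^1
     = Y · 1.5300

Percentage change = ((1 + 0.53)^1 − 1) × 100% = 53.0%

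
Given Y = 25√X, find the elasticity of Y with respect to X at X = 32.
Elasticity = 1/2

Elasticity = (dY/dX) · (X/Y)

dY/dX = 25/(2·√X)
At X = 32: dY/dX = 25·√2/16, Y = 100·√2

Elasticity = (25·√2/16) · (32 / (100·√2)) = 1/2

Interpretation: for a small percentage change in X, the percentage change in Y is approximately 0.50 times as large.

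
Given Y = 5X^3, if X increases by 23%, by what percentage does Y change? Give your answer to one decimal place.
86.1%

For Y = 5X^3:
If X → X(1 + 0.23)
Then Y → Y · (1 + 0.23)^3
     ≈ Y · 1.8609

Percentage change = ((1 + 0.23)^3 − 1) × 100% ≈ 86.1%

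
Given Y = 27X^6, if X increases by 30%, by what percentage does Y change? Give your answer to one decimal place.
382.7%

For Y = 27X^6:
If X → X(1 + 0.3)
Then Y → Y · (1 + 0.3)^6
     ≈ Y · 4.8268

Percentage change = ((1 + 0.3)^6 − 1) × 100% ≈ 382.7%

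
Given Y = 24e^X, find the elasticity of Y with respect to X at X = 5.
Elasticity = 5

Elasticity = (dY/dX) · (X/Y)

dY/dX = 24·e^X
At X = 5: dY/dX = 24·e^5, Y = 24·e^5

Elasticity = (24·e^5) · (5 / (24·e^5)) = 5

Interpretation: for a small percentage change in X, the percentage change in Y is approximately 5.00 times as large.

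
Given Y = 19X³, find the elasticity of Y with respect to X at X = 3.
Elasticity = 3

Elasticity = (dY/dX) · (X/Y)

dY/dX = 57·X²
At X = 3: dY/dX = 513, Y = 513

Elasticity = 513 · (3 / 513) = 3

Interpretation: for a small percentage change in X, the percentage change in Y is approximately 3.00 times as large.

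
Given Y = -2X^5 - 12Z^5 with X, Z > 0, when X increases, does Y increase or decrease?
Y decreases

Taking the partial derivative:
∂Y/∂X = -10X^4

∂Y/∂X = -10X^4 < 0 (assuming positive values)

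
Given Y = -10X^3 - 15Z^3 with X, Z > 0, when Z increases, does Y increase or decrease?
Y decreases

Taking the partial derivative:
∂Y/∂Z = -45Z^2

∂Y/∂Z = -45Z^2 < 0 (assuming positive values)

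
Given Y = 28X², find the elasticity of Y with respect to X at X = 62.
Elasticity = 2

Elasticity = (dY/dX) · (X/Y)

dY/dX = 56·X
At X = 62: dY/dX = 3472, Y = 107632

Elasticity = 3472 · (62 / 107632) = 2

Interpretation: for a small percentage change in X, the percentage change in Y is approximately 2.00 times as large.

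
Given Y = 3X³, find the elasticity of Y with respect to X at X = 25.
Elasticity = 3

Elasticity = (dY/dX) · (X/Y)

dY/dX = 9·X²
At X = 25: dY/dX = 5625, Y = 46875

Elasticity = 5625 · (25 / 46875) = 3

Interpretation: for a small percentage change in X, the percentage change in Y is approximately 3.00 times as large.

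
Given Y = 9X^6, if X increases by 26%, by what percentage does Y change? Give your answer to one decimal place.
300.2%

For Y = 9X^6:
If X → X(1 + 0.26)
Then Y → Y · (1 + 0.26)^6
     ≈ Y · 4.0015

Percentage change = ((1 + 0.26)^6 − 1) × 100% ≈ 300.2%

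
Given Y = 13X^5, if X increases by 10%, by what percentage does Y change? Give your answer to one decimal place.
61.1%

For Y = 13X^5:
If X → X(1 + 0.1)
Then Y → Y · (1 + 0.1)^5
     ≈ Y · 1.6105

Percentage change = ((1 + 0.1)^5 − 1) × 100% ≈ 61.1%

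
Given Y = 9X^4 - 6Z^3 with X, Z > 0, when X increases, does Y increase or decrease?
Y increases

Taking the partial derivative:
∂Y/∂X = 36X^3

∂Y/∂X = 36X^3 > 0 (assuming positive values)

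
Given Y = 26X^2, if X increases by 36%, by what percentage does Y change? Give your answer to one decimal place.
85.0%

For Y = 26X^2:
If X → X(1 + 0.36)
Then Y → Y · (1 + 0.36)^2
     = Y · 1.8496

Percentage change = ((1 + 0.36)^2 − 1) × 100% ≈ 85.0%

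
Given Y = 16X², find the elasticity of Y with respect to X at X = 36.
Elasticity = 2

Elasticity = (dY/dX) · (X/Y)

dY/dX = 32·X
At X = 36: dY/dX = 1152, Y = 20736

Elasticity = 1152 · (36 / 20736) = 2

Interpretation: for a small percentage change in X, the percentage change in Y is approximately 2.00 times as large.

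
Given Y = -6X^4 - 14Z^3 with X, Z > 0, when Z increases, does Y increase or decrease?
Y decreases

Taking the partial derivative:
∂Y/∂Z = -42Z^2

∂Y/∂Z = -42Z^2 < 0 (assuming positive values)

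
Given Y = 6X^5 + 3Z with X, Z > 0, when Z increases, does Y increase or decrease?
Y increases

Taking the partial derivative:
∂Y/∂Z = 3

∂Y/∂Z = 3 > 0 (assuming positive values)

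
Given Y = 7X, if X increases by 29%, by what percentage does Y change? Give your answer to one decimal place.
29.0%

For Y = 7X:
If X → X(1 + 0.29)
Then Y → Y · (1 + 0.29)^1
     = Y · 1.2900

Percentage change = ((1 + 0.29)^1 − 1) × 100% = 29.0%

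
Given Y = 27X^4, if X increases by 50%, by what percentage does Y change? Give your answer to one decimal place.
406.3%

For Y = 27X^4:
If X → X(1 + 0.5)
Then Y → Y · (1 + 0.5)^4
     = Y · 5.0625

Percentage change = ((1 + 0.5)^4 − 1) × 100% ≈ 406.3%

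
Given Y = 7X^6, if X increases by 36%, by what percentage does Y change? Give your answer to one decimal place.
532.8%

For Y = 7X^6:
If X → X(1 + 0.36)
Then Y → Y · (1 + 0.36)^6
     ≈ Y · 6.3275

Percentage change = ((1 + 0.36)^6 − 1) × 100% ≈ 532.8%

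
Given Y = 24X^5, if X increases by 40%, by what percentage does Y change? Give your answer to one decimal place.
437.8%

For Y = 24X^5:
If X → X(1 + 0.4)
Then Y → Y · (1 + 0.4)^5
     ≈ Y · 5.3782

Percentage change = ((1 + 0.4)^5 − 1) × 100% ≈ 437.8%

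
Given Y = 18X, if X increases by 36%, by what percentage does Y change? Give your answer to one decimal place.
36.0%

For Y = 18X:
If X → X(1 + 0.36)
Then Y → Y · (1 + 0.36)^1
     = Y · 1.3600

Percentage change = ((1 + 0.36)^1 − 1) × 100% = 36.0%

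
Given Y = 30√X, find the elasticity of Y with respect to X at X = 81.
Elasticity = 1/2

Elasticity = (dY/dX) · (X/Y)

dY/dX = 15/√X
At X = 81: dY/dX = 5/3, Y = 270

Elasticity = (5/3) · (81 / 270) = 1/2

Interpretation: for a small percentage change in X, the percentage change in Y is approximately 0.50 times as large.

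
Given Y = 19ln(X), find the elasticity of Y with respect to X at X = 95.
Elasticity = 1/ln(95) ≈ 0.2196

Elasticity = (dY/dX) · (X/Y)

dY/dX = 19/X
At X = 95: dY/dX = 1/5, Y = 19·ln(95)

Elasticity = (1/5) · (95 / (19·ln(95))) = 1/ln(95) ≈ 0.2196

Interpretation: for a small percentage change in X, the percentage change in Y is approximately 0.22 times as large.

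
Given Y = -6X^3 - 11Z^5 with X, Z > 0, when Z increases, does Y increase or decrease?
Y decreases

Taking the partial derivative:
∂Y/∂Z = -55Z^4

∂Y/∂Z = -55Z^4 < 0 (assuming positive values)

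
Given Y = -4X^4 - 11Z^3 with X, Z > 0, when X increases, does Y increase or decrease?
Y decreases

Taking the partial derivative:
∂Y/∂X = -16X^3

∂Y/∂X = -16X^3 < 0 (assuming positive values)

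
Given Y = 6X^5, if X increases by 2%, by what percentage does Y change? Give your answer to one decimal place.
10.4%

For Y = 6X^5:
If X → X(1 + 0.02)
Then Y → Y · (1 + 0.02)^5
     ≈ Y · 1.1041

Percentage change = ((1 + 0.02)^5 − 1) × 100% ≈ 10.4%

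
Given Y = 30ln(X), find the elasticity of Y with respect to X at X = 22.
Elasticity = 1/ln(22) ≈ 0.3235

Elasticity = (dY/dX) · (X/Y)

dY/dX = 30/X
At X = 22: dY/dX = 15/11, Y = 30·ln(22)

Elasticity = (15/11) · (22 / (30·ln(22))) = 1/ln(22) ≈ 0.3235

Interpretation: for a small percentage change in X, the percentage change in Y is approximately 0.32 times as large.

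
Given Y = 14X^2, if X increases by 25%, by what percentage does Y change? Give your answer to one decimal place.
56.3%

For Y = 14X^2:
If X → X(1 + 0.25)
Then Y → Y · (1 + 0.25)^2
     = Y · 1.5625

Percentage change = ((1 + 0.25)^2 − 1) × 100% ≈ 56.3%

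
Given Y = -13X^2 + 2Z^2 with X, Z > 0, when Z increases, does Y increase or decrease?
Y increases

Taking the partial derivative:
∂Y/∂Z = 4Z

∂Y/∂Z = 4Z > 0 (assuming positive values)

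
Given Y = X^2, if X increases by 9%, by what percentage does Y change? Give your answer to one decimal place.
18.8%

For Y = X^2:
If X → X(1 + 0.09)
Then Y → Y · (1 + 0.09)^2
     = Y · 1.1881

Percentage change = ((1 + 0.09)^2 − 1) × 100% ≈ 18.8%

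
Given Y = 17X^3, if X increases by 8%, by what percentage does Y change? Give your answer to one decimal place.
26.0%

For Y = 17X^3:
If X → X(1 + 0.08)
Then Y → Y · (1 + 0.08)^3
     ≈ Y · 1.2597

Percentage change = ((1 + 0.08)^3 − 1) × 100% ≈ 26.0%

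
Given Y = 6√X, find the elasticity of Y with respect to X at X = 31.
Elasticity = 1/2

Elasticity = (dY/dX) · (X/Y)

dY/dX = 3/√X
At X = 31: dY/dX = 3·√31/31, Y = 6·√31

Elasticity = (3·√31/31) · (31 / (6·√31)) = 1/2

Interpretation: for a small percentage change in X, the percentage change in Y is approximately 0.50 times as large.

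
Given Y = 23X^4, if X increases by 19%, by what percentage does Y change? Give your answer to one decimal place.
100.5%

For Y = 23X^4:
If X → X(1 + 0.19)
Then Y → Y · (1 + 0.19)^4
     ≈ Y · 2.0053

Percentage change = ((1 + 0.19)^4 − 1) × 100% ≈ 100.5%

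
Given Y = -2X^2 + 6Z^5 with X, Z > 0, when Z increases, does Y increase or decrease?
Y increases

Taking the partial derivative:
∂Y/∂Z = 30Z^4

∂Y/∂Z = 30Z^4 > 0 (assuming positive values)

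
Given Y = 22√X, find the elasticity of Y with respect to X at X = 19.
Elasticity = 1/2

Elasticity = (dY/dX) · (X/Y)

dY/dX = 11/√X
At X = 19: dY/dX = 11·√19/19, Y = 22·√19

Elasticity = (11·√19/19) · (19 / (22·√19)) = 1/2

Interpretation: for a small percentage change in X, the percentage change in Y is approximately 0.50 times as large.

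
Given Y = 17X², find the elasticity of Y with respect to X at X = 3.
Elasticity = 2

Elasticity = (dY/dX) · (X/Y)

dY/dX = 34·X
At X = 3: dY/dX = 102, Y = 153

Elasticity = 102 · (3 / 153) = 2

Interpretation: for a small percentage change in X, the percentage change in Y is approximately 2.00 times as large.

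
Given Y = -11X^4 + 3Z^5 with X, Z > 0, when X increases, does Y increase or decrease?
Y decreases

Taking the partial derivative:
∂Y/∂X = -44X^3

∂Y/∂X = -44X^3 < 0 (assuming positive values)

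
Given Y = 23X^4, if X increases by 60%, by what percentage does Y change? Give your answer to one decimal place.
555.4%

For Y = 23X^4:
If X → X(1 + 0.6)
Then Y → Y · (1 + 0.6)^4
     = Y · 6.5536

Percentage change = ((1 + 0.6)^4 − 1) × 100% ≈ 555.4%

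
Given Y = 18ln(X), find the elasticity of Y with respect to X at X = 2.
Elasticity = 1/ln(2) ≈ 1.4427

Elasticity = (dY/dX) · (X/Y)

dY/dX = 18/X
At X = 2: dY/dX = 9, Y = 18·ln(2)

Elasticity = 9 · (2 / (18·ln(2))) = 1/ln(2) ≈ 1.4427

Interpretation: for a small percentage change in X, the percentage change in Y is approximately 1.44 times as large.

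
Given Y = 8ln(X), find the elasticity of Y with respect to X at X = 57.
Elasticity = 1/ln(57) ≈ 0.2473

Elasticity = (dY/dX) · (X/Y)

dY/dX = 8/X
At X = 57: dY/dX = 8/57, Y = 8·ln(57)

Elasticity = (8/57) · (57 / (8·ln(57))) = 1/ln(57) ≈ 0.2473

Interpretation: for a small percentage change in X, the percentage change in Y is approximately 0.25 times as large.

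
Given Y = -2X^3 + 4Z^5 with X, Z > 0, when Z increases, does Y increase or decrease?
Y increases

Taking the partial derivative:
∂Y/∂Z = 20Z^4

∂Y/∂Z = 20Z^4 > 0 (assuming positive values)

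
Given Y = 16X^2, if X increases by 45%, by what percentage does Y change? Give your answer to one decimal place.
110.3%

For Y = 16X^2:
If X → X(1 + 0.45)
Then Y → Y · (1 + 0.45)^2
     = Y · 2.1025

Percentage change = ((1 + 0.45)^2 − 1) × 100% ≈ 110.3%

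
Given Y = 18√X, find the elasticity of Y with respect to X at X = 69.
Elasticity = 1/2

Elasticity = (dY/dX) · (X/Y)

dY/dX = 9/√X
At X = 69: dY/dX = 3·√69/23, Y = 18·√69

Elasticity = (3·√69/23) · (69 / (18·√69)) = 1/2

Interpretation: for a small percentage change in X, the percentage change in Y is approximately 0.50 times as large.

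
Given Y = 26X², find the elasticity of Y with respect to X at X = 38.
Elasticity = 2

Elasticity = (dY/dX) · (X/Y)

dY/dX = 52·X
At X = 38: dY/dX = 1976, Y = 37544

Elasticity = 1976 · (38 / 37544) = 2

Interpretation: for a small percentage change in X, the percentage change in Y is approximately 2.00 times as large.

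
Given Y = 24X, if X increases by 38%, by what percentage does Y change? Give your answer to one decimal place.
38.0%

For Y = 24X:
If X → X(1 + 0.38)
Then Y → Y · (1 + 0.38)^1
     = Y · 1.3800

Percentage change = ((1 + 0.38)^1 − 1) × 100% = 38.0%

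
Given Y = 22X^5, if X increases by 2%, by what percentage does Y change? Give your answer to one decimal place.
10.4%

For Y = 22X^5:
If X → X(1 + 0.02)
Then Y → Y · (1 + 0.02)^5
     ≈ Y · 1.1041

Percentage change = ((1 + 0.02)^5 − 1) × 100% ≈ 10.4%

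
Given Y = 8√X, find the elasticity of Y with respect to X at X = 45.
Elasticity = 1/2

Elasticity = (dY/dX) · (X/Y)

dY/dX = 4/√X
At X = 45: dY/dX = 4·√5/15, Y = 24·√5

Elasticity = (4·√5/15) · (45 / (24·√5)) = 1/2

Interpretation: for a small percentage change in X, the percentage change in Y is approximately 0.50 times as large.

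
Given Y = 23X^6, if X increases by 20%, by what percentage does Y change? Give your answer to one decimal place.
198.6%

For Y = 23X^6:
If X → X(1 + 0.2)
Then Y → Y · (1 + 0.2)^6
     ≈ Y · 2.9860

Percentage change = ((1 + 0.2)^6 − 1) × 100% ≈ 198.6%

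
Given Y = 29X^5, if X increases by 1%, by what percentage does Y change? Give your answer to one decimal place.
5.1%

For Y = 29X^5:
If X → X(1 + 0.01)
Then Y → Y · (1 + 0.01)^5
     ≈ Y · 1.0510

Percentage change = ((1 + 0.01)^5 − 1) × 100% ≈ 5.1%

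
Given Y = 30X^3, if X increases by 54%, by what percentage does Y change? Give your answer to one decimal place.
265.2%

For Y = 30X^3:
If X → X(1 + 0.54)
Then Y → Y · (1 + 0.54)^3
     ≈ Y · 3.6523

Percentage change = ((1 + 0.54)^3 − 1) × 100% ≈ 265.2%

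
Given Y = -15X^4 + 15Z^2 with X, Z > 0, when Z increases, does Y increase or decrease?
Y increases

Taking the partial derivative:
∂Y/∂Z = 30Z

∂Y/∂Z = 30Z > 0 (assuming positive values)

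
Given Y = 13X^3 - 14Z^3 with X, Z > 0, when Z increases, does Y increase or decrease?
Y decreases

Taking the partial derivative:
∂Y/∂Z = -42Z^2

∂Y/∂Z = -42Z^2 < 0 (assuming positive values)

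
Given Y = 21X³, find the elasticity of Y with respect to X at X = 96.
Elasticity = 3

Elasticity = (dY/dX) · (X/Y)

dY/dX = 63·X²
At X = 96: dY/dX = 580608, Y = 18579456

Elasticity = 580608 · (96 / 18579456) = 3

Interpretation: for a small percentage change in X, the percentage change in Y is approximately 3.00 times as large.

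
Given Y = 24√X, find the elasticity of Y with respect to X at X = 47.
Elasticity = 1/2

Elasticity = (dY/dX) · (X/Y)

dY/dX = 12/√X
At X = 47: dY/dX = 12·√47/47, Y = 24·√47

Elasticity = (12·√47/47) · (47 / (24·√47)) = 1/2

Interpretation: for a small percentage change in X, the percentage change in Y is approximately 0.50 times as large.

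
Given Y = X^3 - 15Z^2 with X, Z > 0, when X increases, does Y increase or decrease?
Y increases

Taking the partial derivative:
∂Y/∂X = 3X^2

∂Y/∂X = 3X^2 > 0 (assuming positive values)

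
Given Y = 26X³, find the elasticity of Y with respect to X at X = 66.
Elasticity = 3

Elasticity = (dY/dX) · (X/Y)

dY/dX = 78·X²
At X = 66: dY/dX = 339768, Y = 7474896

Elasticity = 339768 · (66 / 7474896) = 3

Interpretation: for a small percentage change in X, the percentage change in Y is approximately 3.00 times as large.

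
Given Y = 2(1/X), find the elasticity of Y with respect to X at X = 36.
Elasticity = -1

Elasticity = (dY/dX) · (X/Y)

dY/dX = -2/X²
At X = 36: dY/dX = -1/648, Y = 1/18

Elasticity = (-1/648) · (36 / (1/18)) = -1

Interpretation: for a small percentage change in X, the percentage change in Y is approximately -1.00 times as large.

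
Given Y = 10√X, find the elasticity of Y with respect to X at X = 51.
Elasticity = 1/2

Elasticity = (dY/dX) · (X/Y)

dY/dX = 5/√X
At X = 51: dY/dX = 5·√51/51, Y = 10·√51

Elasticity = (5·√51/51) · (51 / (10·√51)) = 1/2

Interpretation: for a small percentage change in X, the percentage change in Y is approximately 0.50 times as large.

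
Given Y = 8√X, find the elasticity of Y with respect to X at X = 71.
Elasticity = 1/2

Elasticity = (dY/dX) · (X/Y)

dY/dX = 4/√X
At X = 71: dY/dX = 4·√71/71, Y = 8·√71

Elasticity = (4·√71/71) · (71 / (8·√71)) = 1/2

Interpretation: for a small percentage change in X, the percentage change in Y is approximately 0.50 times as large.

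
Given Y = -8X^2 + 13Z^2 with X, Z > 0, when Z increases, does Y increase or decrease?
Y increases

Taking the partial derivative:
∂Y/∂Z = 26Z

∂Y/∂Z = 26Z > 0 (assuming positive values)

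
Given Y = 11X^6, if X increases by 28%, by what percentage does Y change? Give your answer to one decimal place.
339.8%

For Y = 11X^6:
If X → X(1 + 0.28)
Then Y → Y · (1 + 0.28)^6
     ≈ Y · 4.3980

Percentage change = ((1 + 0.28)^6 − 1) × 100% ≈ 339.8%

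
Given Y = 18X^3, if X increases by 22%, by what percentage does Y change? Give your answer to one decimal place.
81.6%

For Y = 18X^3:
If X → X(1 + 0.22)
Then Y → Y · (1 + 0.22)^3
     ≈ Y · 1.8158

Percentage change = ((1 + 0.22)^3 − 1) × 100% ≈ 81.6%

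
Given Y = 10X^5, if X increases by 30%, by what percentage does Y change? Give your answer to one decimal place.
271.3%

For Y = 10X^5:
If X → X(1 + 0.3)
Then Y → Y · (1 + 0.3)^5
     ≈ Y · 3.7129

Percentage change = ((1 + 0.3)^5 − 1) × 100% ≈ 271.3%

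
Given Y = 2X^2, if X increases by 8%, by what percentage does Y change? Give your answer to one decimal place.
16.6%

For Y = 2X^2:
If X → X(1 + 0.08)
Then Y → Y · (1 + 0.08)^2
     = Y · 1.1664

Percentage change = ((1 + 0.08)^2 − 1) × 100% ≈ 16.6%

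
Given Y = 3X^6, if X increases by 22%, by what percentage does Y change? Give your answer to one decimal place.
229.7%

For Y = 3X^6:
If X → X(1 + 0.22)
Then Y → Y · (1 + 0.22)^6
     ≈ Y · 3.2973

Percentage change = ((1 + 0.22)^6 − 1) × 100% ≈ 229.7%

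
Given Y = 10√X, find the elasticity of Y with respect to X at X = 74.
Elasticity = 1/2

Elasticity = (dY/dX) · (X/Y)

dY/dX = 5/√X
At X = 74: dY/dX = 5·√74/74, Y = 10·√74

Elasticity = (5·√74/74) · (74 / (10·√74)) = 1/2

Interpretation: for a small percentage change in X, the percentage change in Y is approximately 0.50 times as large.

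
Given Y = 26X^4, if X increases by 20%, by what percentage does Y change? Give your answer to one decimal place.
107.4%

For Y = 26X^4:
If X → X(1 + 0.2)
Then Y → Y · (1 + 0.2)^4
     = Y · 2.0736

Percentage change = ((1 + 0.2)^4 − 1) × 100% ≈ 107.4%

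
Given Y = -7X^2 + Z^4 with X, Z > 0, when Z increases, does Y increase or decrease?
Y increases

Taking the partial derivative:
∂Y/∂Z = 4Z^3

∂Y/∂Z = 4Z^3 > 0 (assuming positive values)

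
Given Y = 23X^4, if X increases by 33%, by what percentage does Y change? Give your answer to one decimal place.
212.9%

For Y = 23X^4:
If X → X(1 + 0.33)
Then Y → Y · (1 + 0.33)^4
     ≈ Y · 3.1290

Percentage change = ((1 + 0.33)^4 − 1) × 100% ≈ 212.9%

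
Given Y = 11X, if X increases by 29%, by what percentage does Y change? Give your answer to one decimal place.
29.0%

For Y = 11X:
If X → X(1 + 0.29)
Then Y → Y · (1 + 0.29)^1
     = Y · 1.2900

Percentage change = ((1 + 0.29)^1 − 1) × 100% = 29.0%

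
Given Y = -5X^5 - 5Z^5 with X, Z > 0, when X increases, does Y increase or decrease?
Y decreases

Taking the partial derivative:
∂Y/∂X = -25X^4

∂Y/∂X = -25X^4 < 0 (assuming positive values)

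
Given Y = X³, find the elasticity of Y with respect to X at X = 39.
Elasticity = 3

Elasticity = (dY/dX) · (X/Y)

dY/dX = 3·X²
At X = 39: dY/dX = 4563, Y = 59319

Elasticity = 4563 · (39 / 59319) = 3

Interpretation: for a small percentage change in X, the percentage change in Y is approximately 3.00 times as large.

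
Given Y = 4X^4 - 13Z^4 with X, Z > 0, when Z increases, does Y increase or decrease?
Y decreases

Taking the partial derivative:
∂Y/∂Z = -52Z^3

∂Y/∂Z = -52Z^3 < 0 (assuming positive values)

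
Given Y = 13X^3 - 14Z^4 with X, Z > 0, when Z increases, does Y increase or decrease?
Y decreases

Taking the partial derivative:
∂Y/∂Z = -56Z^3

∂Y/∂Z = -56Z^3 < 0 (assuming positive values)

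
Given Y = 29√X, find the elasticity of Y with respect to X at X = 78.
Elasticity = 1/2

Elasticity = (dY/dX) · (X/Y)

dY/dX = 29/(2·√X)
At X = 78: dY/dX = 29·√78/156, Y = 29·√78

Elasticity = (29·√78/156) · (78 / (29·√78)) = 1/2

Interpretation: for a small percentage change in X, the percentage change in Y is approximately 0.50 times as large.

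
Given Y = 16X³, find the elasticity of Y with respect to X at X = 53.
Elasticity = 3

Elasticity = (dY/dX) · (X/Y)

dY/dX = 48·X²
At X = 53: dY/dX = 134832, Y = 2382032

Elasticity = 134832 · (53 / 2382032) = 3

Interpretation: for a small percentage change in X, the percentage change in Y is approximately 3.00 times as large.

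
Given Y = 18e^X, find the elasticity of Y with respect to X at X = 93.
Elasticity = 93

Elasticity = (dY/dX) · (X/Y)

dY/dX = 18·e^X
At X = 93: dY/dX = 18·e^93, Y = 18·e^93

Elasticity = (18·e^93) · (93 / (18·e^93)) = 93

Interpretation: for a small percentage change in X, the percentage change in Y is approximately 93.00 times as large.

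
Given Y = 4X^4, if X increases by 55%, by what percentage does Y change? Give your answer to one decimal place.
477.2%

For Y = 4X^4:
If X → X(1 + 0.55)
Then Y → Y · (1 + 0.55)^4
     ≈ Y · 5.7720

Percentage change = ((1 + 0.55)^4 − 1) × 100% ≈ 477.2%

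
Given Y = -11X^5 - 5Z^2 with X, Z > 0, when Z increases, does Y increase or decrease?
Y decreases

Taking the partial derivative:
∂Y/∂Z = -10Z

∂Y/∂Z = -10Z < 0 (assuming positive values)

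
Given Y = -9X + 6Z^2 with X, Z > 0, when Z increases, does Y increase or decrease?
Y increases

Taking the partial derivative:
∂Y/∂Z = 12Z

∂Y/∂Z = 12Z > 0 (assuming positive values)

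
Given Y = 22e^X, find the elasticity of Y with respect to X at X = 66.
Elasticity = 66

Elasticity = (dY/dX) · (X/Y)

dY/dX = 22·e^X
At X = 66: dY/dX = 22·e^66, Y = 22·e^66

Elasticity = (22·e^66) · (66 / (22·e^66)) = 66

Interpretation: for a small percentage change in X, the percentage change in Y is approximately 66.00 times as large.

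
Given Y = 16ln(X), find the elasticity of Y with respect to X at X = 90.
Elasticity = 1/ln(90) ≈ 0.2222

Elasticity = (dY/dX) · (X/Y)

dY/dX = 16/X
At X = 90: dY/dX = 8/45, Y = 16·ln(90)

Elasticity = (8/45) · (90 / (16·ln(90))) = 1/ln(90) ≈ 0.2222

Interpretation: for a small percentage change in X, the percentage change in Y is approximately 0.22 times as large.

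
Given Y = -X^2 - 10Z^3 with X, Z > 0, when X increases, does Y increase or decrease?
Y decreases

Taking the partial derivative:
∂Y/∂X = -2X

∂Y/∂X = -2X < 0 (assuming positive values)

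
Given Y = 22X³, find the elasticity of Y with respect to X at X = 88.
Elasticity = 3

Elasticity = (dY/dX) · (X/Y)

dY/dX = 66·X²
At X = 88: dY/dX = 511104, Y = 14992384

Elasticity = 511104 · (88 / 14992384) = 3

Interpretation: for a small percentage change in X, the percentage change in Y is approximately 3.00 times as large.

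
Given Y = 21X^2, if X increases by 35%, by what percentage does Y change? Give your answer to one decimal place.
82.3%

For Y = 21X^2:
If X → X(1 + 0.35)
Then Y → Y · (1 + 0.35)^2
     = Y · 1.8225

Percentage change = ((1 + 0.35)^2 − 1) × 100% ≈ 82.3%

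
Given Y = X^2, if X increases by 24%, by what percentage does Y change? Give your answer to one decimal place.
53.8%

For Y = X^2:
If X → X(1 + 0.24)
Then Y → Y · (1 + 0.24)^2
     = Y · 1.5376

Percentage change = ((1 + 0.24)^2 − 1) × 100% ≈ 53.8%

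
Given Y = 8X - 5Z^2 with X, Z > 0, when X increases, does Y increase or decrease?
Y increases

Taking the partial derivative:
∂Y/∂X = 8

∂Y/∂X = 8 > 0 (assuming positive values)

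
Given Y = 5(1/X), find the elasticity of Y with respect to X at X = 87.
Elasticity = -1

Elasticity = (dY/dX) · (X/Y)

dY/dX = -5/X²
At X = 87: dY/dX = -5/7569, Y = 5/87

Elasticity = (-5/7569) · (87 / (5/87)) = -1

Interpretation: for a small percentage change in X, the percentage change in Y is approximately -1.00 times as large.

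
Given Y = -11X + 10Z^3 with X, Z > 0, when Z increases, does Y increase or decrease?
Y increases

Taking the partial derivative:
∂Y/∂Z = 30Z^2

∂Y/∂Z = 30Z^2 > 0 (assuming positive values)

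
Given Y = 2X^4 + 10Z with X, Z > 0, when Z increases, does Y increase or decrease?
Y increases

Taking the partial derivative:
∂Y/∂Z = 10

∂Y/∂Z = 10 > 0 (assuming positive values)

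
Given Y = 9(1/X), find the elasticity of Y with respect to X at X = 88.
Elasticity = -1

Elasticity = (dY/dX) · (X/Y)

dY/dX = -9/X²
At X = 88: dY/dX = -9/7744, Y = 9/88

Elasticity = (-9/7744) · (88 / (9/88)) = -1

Interpretation: for a small percentage change in X, the percentage change in Y is approximately -1.00 times as large.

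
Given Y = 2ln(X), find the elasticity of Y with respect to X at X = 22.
Elasticity = 1/ln(22) ≈ 0.3235

Elasticity = (dY/dX) · (X/Y)

dY/dX = 2/X
At X = 22: dY/dX = 1/11, Y = 2·ln(22)

Elasticity = (1/11) · (22 / (2·ln(22))) = 1/ln(22) ≈ 0.3235

Interpretation: for a small percentage change in X, the percentage change in Y is approximately 0.32 times as large.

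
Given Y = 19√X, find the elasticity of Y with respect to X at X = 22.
Elasticity = 1/2

Elasticity = (dY/dX) · (X/Y)

dY/dX = 19/(2·√X)
At X = 22: dY/dX = 19·√22/44, Y = 19·√22

Elasticity = (19·√22/44) · (22 / (19·√22)) = 1/2

Interpretation: for a small percentage change in X, the percentage change in Y is approximately 0.50 times as large.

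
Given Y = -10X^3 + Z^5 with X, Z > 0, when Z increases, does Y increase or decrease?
Y increases

Taking the partial derivative:
∂Y/∂Z = 5Z^4

∂Y/∂Z = 5Z^4 > 0 (assuming positive values)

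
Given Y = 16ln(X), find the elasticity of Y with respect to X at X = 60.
Elasticity = 1/ln(60) ≈ 0.2442

Elasticity = (dY/dX) · (X/Y)

dY/dX = 16/X
At X = 60: dY/dX = 4/15, Y = 16·ln(60)

Elasticity = (4/15) · (60 / (16·ln(60))) = 1/ln(60) ≈ 0.2442

Interpretation: for a small percentage change in X, the percentage change in Y is approximately 0.24 times as large.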